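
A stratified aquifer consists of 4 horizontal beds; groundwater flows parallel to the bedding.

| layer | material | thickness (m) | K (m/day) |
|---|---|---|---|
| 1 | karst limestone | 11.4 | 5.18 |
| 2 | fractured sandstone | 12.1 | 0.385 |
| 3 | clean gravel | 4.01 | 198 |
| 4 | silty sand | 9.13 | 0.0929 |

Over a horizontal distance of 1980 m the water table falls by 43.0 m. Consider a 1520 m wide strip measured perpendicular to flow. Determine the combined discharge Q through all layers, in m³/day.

Flow is parallel to layering, so each bed carries its own Darcy discharge and the transmissivities add.
Σ(K_i·b_i) = 5.18×11.4 + 0.385×12.1 + 198×4.01 + 0.0929×9.13 = 858.5 m²/day.
Hydraulic gradient i = Δh / L = 43.0 / 1980 = 0.02172.
Q = Σ(K_i·b_i) · W · i = 858.5 × 1520 × 0.02172 = 28340 m³/day.

28300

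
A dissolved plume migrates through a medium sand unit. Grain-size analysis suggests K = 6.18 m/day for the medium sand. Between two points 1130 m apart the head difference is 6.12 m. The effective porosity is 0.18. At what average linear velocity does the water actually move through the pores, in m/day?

Hydraulic gradient i = Δh / L = 6.12 / 1130 = 0.005416.
Darcy flux q = K · i = 6.180 × 0.005416 = 0.03347 m/day.
Seepage velocity v = q / n_e = 0.03347 / 0.18 = 0.1859 m/day.

0.186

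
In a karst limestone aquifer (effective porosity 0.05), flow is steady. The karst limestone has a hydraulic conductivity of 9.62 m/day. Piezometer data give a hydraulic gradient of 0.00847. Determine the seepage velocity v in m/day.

Hydraulic gradient i = 0.00847.
Darcy flux q = K · i = 9.620 × 0.008470 = 0.08148 m/day.
Seepage velocity v = q / n_e = 0.08148 / 0.05 = 1.630 m/day.

1.63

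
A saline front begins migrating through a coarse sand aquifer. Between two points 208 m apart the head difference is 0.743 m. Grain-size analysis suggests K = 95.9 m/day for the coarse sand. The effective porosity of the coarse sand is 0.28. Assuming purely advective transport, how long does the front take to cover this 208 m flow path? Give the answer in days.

170

Hydraulic gradient i = Δh / L = 0.743 / 208 = 0.003572.
Darcy flux q = K · i = 95.90 × 0.003572 = 0.3426 m/day.
Seepage velocity v = q / n_e = 0.3426 / 0.28 = 1.223 m/day.
Travel time t = L / v = 208 / 1.223 = 170.0 days.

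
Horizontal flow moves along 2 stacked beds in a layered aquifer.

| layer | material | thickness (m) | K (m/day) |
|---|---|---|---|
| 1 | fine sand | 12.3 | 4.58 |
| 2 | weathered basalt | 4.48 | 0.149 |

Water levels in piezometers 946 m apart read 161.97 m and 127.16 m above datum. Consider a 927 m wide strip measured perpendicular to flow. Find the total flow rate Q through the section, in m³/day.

Flow is parallel to layering, so each bed carries its own Darcy discharge and the transmissivities add.
Σ(K_i·b_i) = 4.58×12.3 + 0.149×4.48 = 57.00 m²/day.
Hydraulic gradient i = (161.97 − 127.16) / 946 = 34.81 / 946 = 0.03680.
Q = Σ(K_i·b_i) · W · i = 57.00 × 927 × 0.03680 = 1944 m³/day.

1940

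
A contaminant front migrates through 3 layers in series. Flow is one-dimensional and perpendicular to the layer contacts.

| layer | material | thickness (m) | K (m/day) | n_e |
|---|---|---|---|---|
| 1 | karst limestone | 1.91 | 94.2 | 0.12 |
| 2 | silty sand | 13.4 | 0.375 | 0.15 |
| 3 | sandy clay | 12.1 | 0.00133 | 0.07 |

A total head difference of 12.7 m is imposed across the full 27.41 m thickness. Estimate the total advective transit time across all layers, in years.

With flow normal to the layers, continuity requires the same specific discharge q through every layer.
Σ(b_i/K_i) = 1.91/94.2 + 13.4/0.375 + 12.1/0.00133 = 9133 d.
q = Δh / Σ(b_i/K_i) = 12.7 / 9133 = 0.001390 m/day.
In each layer the seepage velocity is v_i = q/n_i, so the layer transit time is t_i = b_i·n_i / q:
  layer 1 (karst limestone): t_1 = 1.91 × 0.12 / 0.001390 = 164.8 d
  layer 2 (silty sand): t_2 = 13.4 × 0.15 / 0.001390 = 1446 d
  layer 3 (sandy clay): t_3 = 12.1 × 0.07 / 0.001390 = 609.1 d
Total t = Σ t_i = 2220 days = 6.077 years.

6.08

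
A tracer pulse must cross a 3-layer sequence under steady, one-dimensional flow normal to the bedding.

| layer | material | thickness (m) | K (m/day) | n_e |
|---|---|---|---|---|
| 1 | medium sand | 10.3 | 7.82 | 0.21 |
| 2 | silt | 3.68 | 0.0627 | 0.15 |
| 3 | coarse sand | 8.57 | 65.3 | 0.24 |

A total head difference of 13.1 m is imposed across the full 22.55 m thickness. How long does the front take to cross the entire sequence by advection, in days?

With flow normal to the layers, continuity requires the same specific discharge q through every layer.
Σ(b_i/K_i) = 10.3/7.82 + 3.68/0.0627 + 8.57/65.3 = 60.14 d.
q = Δh / Σ(b_i/K_i) = 13.1 / 60.14 = 0.2178 m/day.
In each layer the seepage velocity is v_i = q/n_i, so the layer transit time is t_i = b_i·n_i / q:
  layer 1 (medium sand): t_1 = 10.3 × 0.21 / 0.2178 = 9.930 d
  layer 2 (silt): t_2 = 3.68 × 0.15 / 0.2178 = 2.534 d
  layer 3 (coarse sand): t_3 = 8.57 × 0.24 / 0.2178 = 9.443 d
Total t = Σ t_i = 21.91 days.

21.9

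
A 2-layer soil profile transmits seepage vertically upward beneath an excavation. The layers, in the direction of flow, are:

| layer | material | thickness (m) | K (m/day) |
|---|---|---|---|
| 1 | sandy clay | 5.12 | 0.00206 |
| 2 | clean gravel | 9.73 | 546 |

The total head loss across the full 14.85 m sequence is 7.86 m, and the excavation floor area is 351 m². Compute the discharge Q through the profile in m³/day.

1.11

Flow is perpendicular to layering, so the layers act in series and the equivalent K is the thickness-weighted harmonic mean.
Total thickness L = 5.12 + 9.73 = 14.85 m.
Σ(b_i/K_i) = 5.12/0.00206 + 9.73/546 = 2485 d.
K_eq = L / Σ(b_i/K_i) = 14.85 / 2485 = 0.005975 m/day.
Q = K_eq · A · (Δh/L) = 0.005975 × 351 × (7.86/14.85) = 1.110 m³/day.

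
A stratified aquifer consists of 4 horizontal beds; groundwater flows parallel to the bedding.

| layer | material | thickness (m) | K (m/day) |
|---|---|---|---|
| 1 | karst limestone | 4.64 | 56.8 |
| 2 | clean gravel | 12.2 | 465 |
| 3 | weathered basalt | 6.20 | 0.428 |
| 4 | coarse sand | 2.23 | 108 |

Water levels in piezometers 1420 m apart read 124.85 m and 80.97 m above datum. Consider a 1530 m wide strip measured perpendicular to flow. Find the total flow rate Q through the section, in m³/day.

Flow is parallel to layering, so each bed carries its own Darcy discharge and the transmissivities add.
Σ(K_i·b_i) = 56.8×4.64 + 465×12.2 + 0.428×6.20 + 108×2.23 = 6180 m²/day.
Hydraulic gradient i = (124.85 − 80.97) / 1420 = 43.88 / 1420 = 0.03090.
Q = Σ(K_i·b_i) · W · i = 6180 × 1530 × 0.03090 = 2.922e+05 m³/day.

292000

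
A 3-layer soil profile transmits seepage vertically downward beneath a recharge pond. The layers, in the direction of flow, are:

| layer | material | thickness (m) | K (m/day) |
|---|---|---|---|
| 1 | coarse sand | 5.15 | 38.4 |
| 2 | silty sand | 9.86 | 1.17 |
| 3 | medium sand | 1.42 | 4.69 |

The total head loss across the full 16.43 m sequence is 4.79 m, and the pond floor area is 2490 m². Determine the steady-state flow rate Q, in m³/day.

Flow is perpendicular to layering, so the layers act in series and the equivalent K is the thickness-weighted harmonic mean.
Total thickness L = 5.15 + 9.86 + 1.42 = 16.43 m.
Σ(b_i/K_i) = 5.15/38.4 + 9.86/1.17 + 1.42/4.69 = 8.864 d.
K_eq = L / Σ(b_i/K_i) = 16.43 / 8.864 = 1.854 m/day.
Q = K_eq · A · (Δh/L) = 1.854 × 2490 × (4.79/16.43) = 1346 m³/day.

1350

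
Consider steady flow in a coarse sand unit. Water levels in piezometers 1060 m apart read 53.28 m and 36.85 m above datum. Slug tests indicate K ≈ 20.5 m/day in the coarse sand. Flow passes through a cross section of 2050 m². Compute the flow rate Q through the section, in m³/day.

651

Hydraulic gradient i = (53.28 − 36.85) / 1060 = 16.43 / 1060 = 0.01550.
Darcy's law: Q = K · A · i = 20.50 × 2050 × 0.01550 = 651.4 m³/day.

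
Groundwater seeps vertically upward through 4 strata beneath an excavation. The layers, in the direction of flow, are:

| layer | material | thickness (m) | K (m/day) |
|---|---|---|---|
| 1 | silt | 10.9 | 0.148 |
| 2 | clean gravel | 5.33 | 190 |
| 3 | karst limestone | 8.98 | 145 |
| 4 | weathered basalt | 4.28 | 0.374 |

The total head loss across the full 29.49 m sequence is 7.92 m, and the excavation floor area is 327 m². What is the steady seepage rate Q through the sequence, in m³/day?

Flow is perpendicular to layering, so the layers act in series and the equivalent K is the thickness-weighted harmonic mean.
Total thickness L = 10.9 + 5.33 + 8.98 + 4.28 = 29.49 m.
Σ(b_i/K_i) = 10.9/0.148 + 5.33/190 + 8.98/145 + 4.28/0.374 = 85.18 d.
K_eq = L / Σ(b_i/K_i) = 29.49 / 85.18 = 0.3462 m/day.
Q = K_eq · A · (Δh/L) = 0.3462 × 327 × (7.92/29.49) = 30.40 m³/day.

30.4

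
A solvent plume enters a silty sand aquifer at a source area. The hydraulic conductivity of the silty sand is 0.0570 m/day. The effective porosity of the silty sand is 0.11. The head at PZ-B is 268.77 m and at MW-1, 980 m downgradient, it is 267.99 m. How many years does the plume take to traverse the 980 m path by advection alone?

6510

Hydraulic gradient i = (268.77 − 267.99) / 980 = 0.78 / 980 = 0.0007959.
Darcy flux q = K · i = 0.05700 × 0.0007959 = 4.537e-05 m/day.
Seepage velocity v = q / n_e = 4.537e-05 / 0.11 = 0.0004124 m/day.
Travel time t = L / v = 980 / 0.0004124 = 2.376e+06 days = 6506 years.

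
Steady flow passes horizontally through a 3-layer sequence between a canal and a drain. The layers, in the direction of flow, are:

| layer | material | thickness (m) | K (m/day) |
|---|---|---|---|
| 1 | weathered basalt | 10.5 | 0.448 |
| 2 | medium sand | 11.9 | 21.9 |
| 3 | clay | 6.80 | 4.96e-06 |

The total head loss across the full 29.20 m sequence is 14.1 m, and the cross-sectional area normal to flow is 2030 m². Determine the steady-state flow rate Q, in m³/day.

0.0209

Flow is perpendicular to layering, so the layers act in series and the equivalent K is the thickness-weighted harmonic mean.
Total thickness L = 10.5 + 11.9 + 6.80 = 29.20 m.
Σ(b_i/K_i) = 10.5/0.448 + 11.9/21.9 + 6.80/4.96e-06 = 1.371e+06 d.
K_eq = L / Σ(b_i/K_i) = 29.20 / 1.371e+06 = 2.130e-05 m/day.
Q = K_eq · A · (Δh/L) = 2.130e-05 × 2030 × (14.1/29.20) = 0.02088 m³/day.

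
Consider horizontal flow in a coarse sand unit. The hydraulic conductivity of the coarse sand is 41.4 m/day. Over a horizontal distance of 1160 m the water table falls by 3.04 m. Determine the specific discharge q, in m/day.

0.108

Hydraulic gradient i = Δh / L = 3.04 / 1160 = 0.002621.
Specific discharge q = K · i = 41.40 × 0.002621 = 0.1085 m/day.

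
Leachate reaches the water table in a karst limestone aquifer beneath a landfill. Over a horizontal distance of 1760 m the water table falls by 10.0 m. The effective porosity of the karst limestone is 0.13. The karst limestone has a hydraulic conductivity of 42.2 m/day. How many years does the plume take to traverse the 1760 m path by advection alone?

Hydraulic gradient i = Δh / L = 10.0 / 1760 = 0.005682.
Darcy flux q = K · i = 42.20 × 0.005682 = 0.2398 m/day.
Seepage velocity v = q / n_e = 0.2398 / 0.13 = 1.844 m/day.
Travel time t = L / v = 1760 / 1.844 = 954.2 days = 2.613 years.

2.61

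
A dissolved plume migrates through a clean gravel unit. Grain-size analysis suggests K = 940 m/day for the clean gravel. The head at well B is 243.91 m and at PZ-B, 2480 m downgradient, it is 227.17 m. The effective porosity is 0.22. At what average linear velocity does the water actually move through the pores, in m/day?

Hydraulic gradient i = (243.91 − 227.17) / 2480 = 16.74 / 2480 = 0.006750.
Darcy flux q = K · i = 940.0 × 0.006750 = 6.345 m/day.
Seepage velocity v = q / n_e = 6.345 / 0.22 = 28.84 m/day.

28.8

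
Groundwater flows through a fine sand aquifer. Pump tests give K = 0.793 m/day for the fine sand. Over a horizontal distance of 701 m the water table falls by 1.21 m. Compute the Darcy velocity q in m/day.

0.00137

Hydraulic gradient i = Δh / L = 1.21 / 701 = 0.001726.
Specific discharge q = K · i = 0.7930 × 0.001726 = 0.001369 m/day.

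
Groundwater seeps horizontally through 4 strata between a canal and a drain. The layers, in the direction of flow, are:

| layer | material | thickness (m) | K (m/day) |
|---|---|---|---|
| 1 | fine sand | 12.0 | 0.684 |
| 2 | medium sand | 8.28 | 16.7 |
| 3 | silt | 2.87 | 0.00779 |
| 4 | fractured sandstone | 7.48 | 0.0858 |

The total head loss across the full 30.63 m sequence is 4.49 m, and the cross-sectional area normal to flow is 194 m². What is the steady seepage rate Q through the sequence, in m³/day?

Flow is perpendicular to layering, so the layers act in series and the equivalent K is the thickness-weighted harmonic mean.
Total thickness L = 12.0 + 8.28 + 2.87 + 7.48 = 30.63 m.
Σ(b_i/K_i) = 12.0/0.684 + 8.28/16.7 + 2.87/0.00779 + 7.48/0.0858 = 473.6 d.
K_eq = L / Σ(b_i/K_i) = 30.63 / 473.6 = 0.06467 m/day.
Q = K_eq · A · (Δh/L) = 0.06467 × 194 × (4.49/30.63) = 1.839 m³/day.

1.84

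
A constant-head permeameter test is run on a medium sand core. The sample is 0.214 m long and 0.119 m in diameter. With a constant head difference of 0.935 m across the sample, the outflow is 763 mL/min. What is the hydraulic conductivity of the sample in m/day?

22.6

Cross-sectional area A = π·(d/2)² = π × (0.119/2)² = 0.01112 m².
Convert discharge: 763 mL/min = 1.272e-05 m³/s.
Darcy's law rearranged: K = Q·L / (A·Δh) = 1.272e-05 × 0.214 / (0.01112 × 0.935) = 0.0002617 m/s = 22.61 m/day.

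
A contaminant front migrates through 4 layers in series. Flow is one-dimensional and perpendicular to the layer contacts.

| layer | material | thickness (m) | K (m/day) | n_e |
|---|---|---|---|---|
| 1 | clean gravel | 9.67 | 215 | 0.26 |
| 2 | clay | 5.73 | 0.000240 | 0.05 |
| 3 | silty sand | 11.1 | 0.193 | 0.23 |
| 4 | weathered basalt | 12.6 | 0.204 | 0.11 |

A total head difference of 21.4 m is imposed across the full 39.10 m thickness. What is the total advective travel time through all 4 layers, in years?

20.7

With flow normal to the layers, continuity requires the same specific discharge q through every layer.
Σ(b_i/K_i) = 9.67/215 + 5.73/0.000240 + 11.1/0.193 + 12.6/0.204 = 23994 d.
q = Δh / Σ(b_i/K_i) = 21.4 / 23994 = 0.0008919 m/day.
In each layer the seepage velocity is v_i = q/n_i, so the layer transit time is t_i = b_i·n_i / q:
  layer 1 (clean gravel): t_1 = 9.67 × 0.26 / 0.0008919 = 2819 d
  layer 2 (clay): t_2 = 5.73 × 0.05 / 0.0008919 = 321.2 d
  layer 3 (silty sand): t_3 = 11.1 × 0.23 / 0.0008919 = 2863 d
  layer 4 (weathered basalt): t_4 = 12.6 × 0.11 / 0.0008919 = 1554 d
Total t = Σ t_i = 7557 days = 20.69 years.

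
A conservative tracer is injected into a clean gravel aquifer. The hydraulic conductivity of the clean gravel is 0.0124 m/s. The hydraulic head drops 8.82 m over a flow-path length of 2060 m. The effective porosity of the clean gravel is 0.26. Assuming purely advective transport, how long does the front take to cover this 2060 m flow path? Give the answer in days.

Convert K: 0.0124 m/s × 86400 = 1071 m/day.
Hydraulic gradient i = Δh / L = 8.82 / 2060 = 0.004282.
Darcy flux q = K · i = 1071 × 0.004282 = 4.587 m/day.
Seepage velocity v = q / n_e = 4.587 / 0.26 = 17.64 m/day.
Travel time t = L / v = 2060 / 17.64 = 116.8 days.

117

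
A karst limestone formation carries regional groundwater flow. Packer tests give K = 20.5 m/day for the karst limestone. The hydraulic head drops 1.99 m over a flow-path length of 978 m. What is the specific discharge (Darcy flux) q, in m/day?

0.0417

Hydraulic gradient i = Δh / L = 1.99 / 978 = 0.002035.
Specific discharge q = K · i = 20.50 × 0.002035 = 0.04171 m/day.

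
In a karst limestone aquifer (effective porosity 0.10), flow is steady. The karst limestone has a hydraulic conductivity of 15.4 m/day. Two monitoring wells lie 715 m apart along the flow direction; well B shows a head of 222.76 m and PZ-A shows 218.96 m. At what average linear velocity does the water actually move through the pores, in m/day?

0.818

Hydraulic gradient i = (222.76 − 218.96) / 715 = 3.8 / 715 = 0.005315.
Darcy flux q = K · i = 15.40 × 0.005315 = 0.08185 m/day.
Seepage velocity v = q / n_e = 0.08185 / 0.10 = 0.8185 m/day.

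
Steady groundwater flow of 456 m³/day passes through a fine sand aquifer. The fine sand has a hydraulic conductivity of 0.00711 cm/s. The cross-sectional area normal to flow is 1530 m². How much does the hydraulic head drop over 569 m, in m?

Convert K: 0.00711 cm/s × 864 = 6.143 m/day.
From Q = K·A·i, i = Q / (K·A) = 456 / (6.143 × 1530) = 0.04852.
Head loss Δh = i · L = 0.04852 × 569 = 27.61 m.

27.6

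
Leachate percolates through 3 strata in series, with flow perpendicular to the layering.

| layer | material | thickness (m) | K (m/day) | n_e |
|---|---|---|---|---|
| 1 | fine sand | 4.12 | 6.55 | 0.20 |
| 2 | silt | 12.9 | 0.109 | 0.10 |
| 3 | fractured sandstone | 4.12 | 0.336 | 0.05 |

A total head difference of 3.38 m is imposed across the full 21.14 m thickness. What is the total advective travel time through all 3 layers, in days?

90.1

With flow normal to the layers, continuity requires the same specific discharge q through every layer.
Σ(b_i/K_i) = 4.12/6.55 + 12.9/0.109 + 4.12/0.336 = 131.2 d.
q = Δh / Σ(b_i/K_i) = 3.38 / 131.2 = 0.02575 m/day.
In each layer the seepage velocity is v_i = q/n_i, so the layer transit time is t_i = b_i·n_i / q:
  layer 1 (fine sand): t_1 = 4.12 × 0.20 / 0.02575 = 31.99 d
  layer 2 (silt): t_2 = 12.9 × 0.10 / 0.02575 = 50.09 d
  layer 3 (fractured sandstone): t_3 = 4.12 × 0.05 / 0.02575 = 7.999 d
Total t = Σ t_i = 90.08 days.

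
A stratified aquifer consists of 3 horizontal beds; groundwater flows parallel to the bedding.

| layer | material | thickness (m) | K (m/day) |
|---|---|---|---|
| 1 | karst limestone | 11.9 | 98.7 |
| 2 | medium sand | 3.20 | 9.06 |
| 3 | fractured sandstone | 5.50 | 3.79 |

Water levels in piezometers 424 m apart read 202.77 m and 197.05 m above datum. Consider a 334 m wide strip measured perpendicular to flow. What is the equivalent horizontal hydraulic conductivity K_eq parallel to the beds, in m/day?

Flow is parallel to layering, so each bed carries its own Darcy discharge and the transmissivities add.
Σ(K_i·b_i) = 98.7×11.9 + 9.06×3.20 + 3.79×5.50 = 1224 m²/day.
Total thickness b = 20.60 m, so K_eq = Σ(K_i·b_i)/b = 59.44 m/day.

59.4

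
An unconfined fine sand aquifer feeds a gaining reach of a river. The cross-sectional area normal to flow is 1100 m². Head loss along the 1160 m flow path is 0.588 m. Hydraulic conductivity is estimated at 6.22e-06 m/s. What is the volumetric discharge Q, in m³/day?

0.300

Convert K: 6.22e-06 m/s × 86400 = 0.5374 m/day.
Hydraulic gradient i = Δh / L = 0.588 / 1160 = 0.0005069.
Darcy's law: Q = K · A · i = 0.5374 × 1100 × 0.0005069 = 0.2997 m³/day.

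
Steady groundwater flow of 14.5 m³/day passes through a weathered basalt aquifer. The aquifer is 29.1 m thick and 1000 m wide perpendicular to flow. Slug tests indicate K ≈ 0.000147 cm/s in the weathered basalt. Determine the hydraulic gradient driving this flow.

0.00392

Convert K: 0.000147 cm/s × 864 = 0.1270 m/day.
Cross-sectional area A = 1000 × 29.1 = 29100 m².
From Q = K·A·i, i = Q / (K·A) = 14.5 / (0.1270 × 29100) = 0.003923.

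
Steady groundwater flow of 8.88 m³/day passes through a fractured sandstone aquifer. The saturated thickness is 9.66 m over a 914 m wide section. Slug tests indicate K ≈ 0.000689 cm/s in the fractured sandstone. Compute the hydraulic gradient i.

Convert K: 0.000689 cm/s × 864 = 0.5953 m/day.
Cross-sectional area A = 914 × 9.66 = 8829 m².
From Q = K·A·i, i = Q / (K·A) = 8.88 / (0.5953 × 8829) = 0.001689.

0.00169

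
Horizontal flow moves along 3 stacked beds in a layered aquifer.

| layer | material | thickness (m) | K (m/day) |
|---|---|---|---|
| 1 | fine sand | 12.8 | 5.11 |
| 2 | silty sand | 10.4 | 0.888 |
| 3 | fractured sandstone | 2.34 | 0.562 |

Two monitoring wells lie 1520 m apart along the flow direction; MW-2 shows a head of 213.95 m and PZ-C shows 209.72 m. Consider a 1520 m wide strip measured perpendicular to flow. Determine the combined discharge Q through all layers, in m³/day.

Flow is parallel to layering, so each bed carries its own Darcy discharge and the transmissivities add.
Σ(K_i·b_i) = 5.11×12.8 + 0.888×10.4 + 0.562×2.34 = 75.96 m²/day.
Hydraulic gradient i = (213.95 − 209.72) / 1520 = 4.23 / 1520 = 0.002783.
Q = Σ(K_i·b_i) · W · i = 75.96 × 1520 × 0.002783 = 321.3 m³/day.

321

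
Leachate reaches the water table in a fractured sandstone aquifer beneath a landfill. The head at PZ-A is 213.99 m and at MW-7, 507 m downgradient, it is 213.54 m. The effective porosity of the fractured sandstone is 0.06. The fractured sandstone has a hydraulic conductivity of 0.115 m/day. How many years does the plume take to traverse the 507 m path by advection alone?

Hydraulic gradient i = (213.99 − 213.54) / 507 = 0.45 / 507 = 0.0008876.
Darcy flux q = K · i = 0.1150 × 0.0008876 = 0.0001021 m/day.
Seepage velocity v = q / n_e = 0.0001021 / 0.06 = 0.001701 m/day.
Travel time t = L / v = 507 / 0.001701 = 2.980e+05 days = 816.0 years.

816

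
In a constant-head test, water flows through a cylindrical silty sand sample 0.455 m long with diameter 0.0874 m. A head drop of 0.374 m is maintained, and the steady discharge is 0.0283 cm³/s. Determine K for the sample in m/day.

Cross-sectional area A = π·(d/2)² = π × (0.0874/2)² = 0.005999 m².
Convert discharge: 0.0283 cm³/s = 2.830e-08 m³/s.
Darcy's law rearranged: K = Q·L / (A·Δh) = 2.830e-08 × 0.455 / (0.005999 × 0.374) = 5.739e-06 m/s = 0.4958 m/day.

0.496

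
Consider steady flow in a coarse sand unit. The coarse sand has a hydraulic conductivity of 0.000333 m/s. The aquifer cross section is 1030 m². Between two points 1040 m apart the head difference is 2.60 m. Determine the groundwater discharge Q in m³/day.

Convert K: 0.000333 m/s × 86400 = 28.77 m/day.
Hydraulic gradient i = Δh / L = 2.60 / 1040 = 0.002500.
Darcy's law: Q = K · A · i = 28.77 × 1030 × 0.002500 = 74.09 m³/day.

74.1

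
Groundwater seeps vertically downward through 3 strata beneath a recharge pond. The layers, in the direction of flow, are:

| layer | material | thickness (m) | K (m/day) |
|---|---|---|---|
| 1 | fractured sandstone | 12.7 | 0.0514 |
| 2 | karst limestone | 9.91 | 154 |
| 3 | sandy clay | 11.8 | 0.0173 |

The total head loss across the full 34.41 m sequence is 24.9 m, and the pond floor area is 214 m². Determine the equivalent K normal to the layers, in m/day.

0.0370

Flow is perpendicular to layering, so the layers act in series and the equivalent K is the thickness-weighted harmonic mean.
Total thickness L = 12.7 + 9.91 + 11.8 = 34.41 m.
Σ(b_i/K_i) = 12.7/0.0514 + 9.91/154 + 11.8/0.0173 = 929.2 d.
K_eq = L / Σ(b_i/K_i) = 34.41 / 929.2 = 0.03703 m/day.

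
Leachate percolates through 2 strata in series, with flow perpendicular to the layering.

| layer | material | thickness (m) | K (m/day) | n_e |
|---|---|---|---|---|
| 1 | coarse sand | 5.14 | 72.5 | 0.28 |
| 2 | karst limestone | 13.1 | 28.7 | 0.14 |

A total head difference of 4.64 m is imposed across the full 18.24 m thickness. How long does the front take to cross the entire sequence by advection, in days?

0.372

With flow normal to the layers, continuity requires the same specific discharge q through every layer.
Σ(b_i/K_i) = 5.14/72.5 + 13.1/28.7 = 0.5273 d.
q = Δh / Σ(b_i/K_i) = 4.64 / 0.5273 = 8.799 m/day.
In each layer the seepage velocity is v_i = q/n_i, so the layer transit time is t_i = b_i·n_i / q:
  layer 1 (coarse sand): t_1 = 5.14 × 0.28 / 8.799 = 0.1636 d
  layer 2 (karst limestone): t_2 = 13.1 × 0.14 / 8.799 = 0.2084 d
Total t = Σ t_i = 0.3720 days.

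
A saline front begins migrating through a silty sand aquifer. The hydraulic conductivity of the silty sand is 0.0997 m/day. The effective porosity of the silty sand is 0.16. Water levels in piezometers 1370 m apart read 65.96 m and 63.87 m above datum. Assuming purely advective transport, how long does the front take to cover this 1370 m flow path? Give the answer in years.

3950

Hydraulic gradient i = (65.96 − 63.87) / 1370 = 2.09 / 1370 = 0.001526.
Darcy flux q = K · i = 0.09970 × 0.001526 = 0.0001521 m/day.
Seepage velocity v = q / n_e = 0.0001521 / 0.16 = 0.0009506 m/day.
Travel time t = L / v = 1370 / 0.0009506 = 1.441e+06 days = 3946 years.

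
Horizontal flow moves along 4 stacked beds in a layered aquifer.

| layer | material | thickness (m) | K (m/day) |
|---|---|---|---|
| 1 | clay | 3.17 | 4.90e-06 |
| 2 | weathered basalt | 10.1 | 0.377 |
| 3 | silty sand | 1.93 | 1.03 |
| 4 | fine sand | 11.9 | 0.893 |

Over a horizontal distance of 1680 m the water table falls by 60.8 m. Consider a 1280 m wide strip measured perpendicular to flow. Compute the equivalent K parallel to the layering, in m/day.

0.606

Flow is parallel to layering, so each bed carries its own Darcy discharge and the transmissivities add.
Σ(K_i·b_i) = 4.90e-06×3.17 + 0.377×10.1 + 1.03×1.93 + 0.893×11.9 = 16.42 m²/day.
Total thickness b = 27.10 m, so K_eq = Σ(K_i·b_i)/b = 0.6060 m/day.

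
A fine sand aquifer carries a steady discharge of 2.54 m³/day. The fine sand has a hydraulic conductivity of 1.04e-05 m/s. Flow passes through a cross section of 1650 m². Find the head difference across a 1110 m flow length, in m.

Convert K: 1.04e-05 m/s × 86400 = 0.8986 m/day.
From Q = K·A·i, i = Q / (K·A) = 2.54 / (0.8986 × 1650) = 0.001713.
Head loss Δh = i · L = 0.001713 × 1110 = 1.902 m.

1.90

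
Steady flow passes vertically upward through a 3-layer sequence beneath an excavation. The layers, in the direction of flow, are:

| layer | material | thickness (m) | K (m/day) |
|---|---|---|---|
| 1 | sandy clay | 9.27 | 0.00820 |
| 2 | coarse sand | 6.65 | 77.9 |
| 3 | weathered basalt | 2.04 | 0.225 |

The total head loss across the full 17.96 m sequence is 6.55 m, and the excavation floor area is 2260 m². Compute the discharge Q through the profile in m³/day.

13.0

Flow is perpendicular to layering, so the layers act in series and the equivalent K is the thickness-weighted harmonic mean.
Total thickness L = 9.27 + 6.65 + 2.04 = 17.96 m.
Σ(b_i/K_i) = 9.27/0.00820 + 6.65/77.9 + 2.04/0.225 = 1140 d.
K_eq = L / Σ(b_i/K_i) = 17.96 / 1140 = 0.01576 m/day.
Q = K_eq · A · (Δh/L) = 0.01576 × 2260 × (6.55/17.96) = 12.99 m³/day.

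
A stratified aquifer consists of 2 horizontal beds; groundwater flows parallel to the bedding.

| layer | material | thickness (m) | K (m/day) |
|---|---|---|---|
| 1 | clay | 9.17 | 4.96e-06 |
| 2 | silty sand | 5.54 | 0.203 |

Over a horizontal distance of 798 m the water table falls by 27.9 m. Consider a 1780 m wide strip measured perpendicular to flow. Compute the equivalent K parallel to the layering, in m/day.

0.0765

Flow is parallel to layering, so each bed carries its own Darcy discharge and the transmissivities add.
Σ(K_i·b_i) = 4.96e-06×9.17 + 0.203×5.54 = 1.125 m²/day.
Total thickness b = 14.71 m, so K_eq = Σ(K_i·b_i)/b = 0.07646 m/day.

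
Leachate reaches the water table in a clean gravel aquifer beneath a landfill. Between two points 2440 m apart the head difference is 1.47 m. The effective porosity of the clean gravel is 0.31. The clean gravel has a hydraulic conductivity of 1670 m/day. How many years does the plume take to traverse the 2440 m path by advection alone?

Hydraulic gradient i = Δh / L = 1.47 / 2440 = 0.0006025.
Darcy flux q = K · i = 1670 × 0.0006025 = 1.006 m/day.
Seepage velocity v = q / n_e = 1.006 / 0.31 = 3.246 m/day.
Travel time t = L / v = 2440 / 3.246 = 751.8 days = 2.058 years.

2.06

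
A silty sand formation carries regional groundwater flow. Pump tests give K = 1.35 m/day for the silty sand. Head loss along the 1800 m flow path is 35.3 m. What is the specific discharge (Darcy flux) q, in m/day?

0.0265

Hydraulic gradient i = Δh / L = 35.3 / 1800 = 0.01961.
Specific discharge q = K · i = 1.350 × 0.01961 = 0.02648 m/day.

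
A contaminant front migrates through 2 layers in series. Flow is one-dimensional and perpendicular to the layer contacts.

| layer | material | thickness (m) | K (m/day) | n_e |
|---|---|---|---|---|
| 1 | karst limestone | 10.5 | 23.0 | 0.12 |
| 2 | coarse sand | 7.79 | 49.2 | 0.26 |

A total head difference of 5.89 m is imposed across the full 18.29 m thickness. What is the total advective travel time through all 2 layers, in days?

With flow normal to the layers, continuity requires the same specific discharge q through every layer.
Σ(b_i/K_i) = 10.5/23.0 + 7.79/49.2 = 0.6149 d.
q = Δh / Σ(b_i/K_i) = 5.89 / 0.6149 = 9.579 m/day.
In each layer the seepage velocity is v_i = q/n_i, so the layer transit time is t_i = b_i·n_i / q:
  layer 1 (karst limestone): t_1 = 10.5 × 0.12 / 9.579 = 0.1315 d
  layer 2 (coarse sand): t_2 = 7.79 × 0.26 / 9.579 = 0.2114 d
Total t = Σ t_i = 0.3430 days.

0.343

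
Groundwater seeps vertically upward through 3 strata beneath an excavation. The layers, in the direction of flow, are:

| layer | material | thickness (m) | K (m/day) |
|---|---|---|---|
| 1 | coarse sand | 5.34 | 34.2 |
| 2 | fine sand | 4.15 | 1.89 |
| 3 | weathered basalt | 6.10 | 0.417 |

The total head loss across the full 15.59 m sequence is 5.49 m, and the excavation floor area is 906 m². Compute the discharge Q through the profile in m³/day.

293

Flow is perpendicular to layering, so the layers act in series and the equivalent K is the thickness-weighted harmonic mean.
Total thickness L = 5.34 + 4.15 + 6.10 = 15.59 m.
Σ(b_i/K_i) = 5.34/34.2 + 4.15/1.89 + 6.10/0.417 = 16.98 d.
K_eq = L / Σ(b_i/K_i) = 15.59 / 16.98 = 0.9181 m/day.
Q = K_eq · A · (Δh/L) = 0.9181 × 906 × (5.49/15.59) = 292.9 m³/day.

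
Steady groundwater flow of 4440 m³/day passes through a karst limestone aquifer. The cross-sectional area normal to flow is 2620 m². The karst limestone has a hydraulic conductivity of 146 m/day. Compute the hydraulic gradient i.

0.0116

From Q = K·A·i, i = Q / (K·A) = 4440 / (146.0 × 2620) = 0.01161.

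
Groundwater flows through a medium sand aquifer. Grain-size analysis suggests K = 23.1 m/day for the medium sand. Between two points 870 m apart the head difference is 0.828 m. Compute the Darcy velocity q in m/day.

Hydraulic gradient i = Δh / L = 0.828 / 870 = 0.0009517.
Specific discharge q = K · i = 23.10 × 0.0009517 = 0.02198 m/day.

0.0220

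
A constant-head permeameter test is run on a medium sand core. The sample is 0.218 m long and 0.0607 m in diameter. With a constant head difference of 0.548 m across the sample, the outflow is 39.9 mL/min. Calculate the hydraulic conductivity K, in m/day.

Cross-sectional area A = π·(d/2)² = π × (0.0607/2)² = 0.002894 m².
Convert discharge: 39.9 mL/min = 6.650e-07 m³/s.
Darcy's law rearranged: K = Q·L / (A·Δh) = 6.650e-07 × 0.218 / (0.002894 × 0.548) = 9.142e-05 m/s = 7.898 m/day.

7.90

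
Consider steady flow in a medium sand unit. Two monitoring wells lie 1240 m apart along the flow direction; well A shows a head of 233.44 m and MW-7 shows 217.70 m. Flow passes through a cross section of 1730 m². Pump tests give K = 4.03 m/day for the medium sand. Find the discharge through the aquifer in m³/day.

Hydraulic gradient i = (233.44 − 217.70) / 1240 = 15.74 / 1240 = 0.01269.
Darcy's law: Q = K · A · i = 4.030 × 1730 × 0.01269 = 88.50 m³/day.

88.5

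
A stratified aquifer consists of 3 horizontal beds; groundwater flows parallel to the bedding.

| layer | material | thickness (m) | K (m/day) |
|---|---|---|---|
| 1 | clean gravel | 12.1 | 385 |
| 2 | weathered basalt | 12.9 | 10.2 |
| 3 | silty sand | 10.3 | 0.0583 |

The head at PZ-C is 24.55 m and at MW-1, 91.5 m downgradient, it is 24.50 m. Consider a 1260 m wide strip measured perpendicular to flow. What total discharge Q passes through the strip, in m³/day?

Flow is parallel to layering, so each bed carries its own Darcy discharge and the transmissivities add.
Σ(K_i·b_i) = 385×12.1 + 10.2×12.9 + 0.0583×10.3 = 4791 m²/day.
Hydraulic gradient i = (24.55 − 24.50) / 91.5 = 0.05 / 91.5 = 0.0005464.
Q = Σ(K_i·b_i) · W · i = 4791 × 1260 × 0.0005464 = 3299 m³/day.

3300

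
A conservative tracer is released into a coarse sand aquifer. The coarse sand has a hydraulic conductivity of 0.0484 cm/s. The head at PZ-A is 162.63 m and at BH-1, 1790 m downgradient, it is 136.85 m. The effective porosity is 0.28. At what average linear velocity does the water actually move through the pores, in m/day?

2.15

Convert K: 0.0484 cm/s × 864 = 41.82 m/day.
Hydraulic gradient i = (162.63 − 136.85) / 1790 = 25.78 / 1790 = 0.01440.
Darcy flux q = K · i = 41.82 × 0.01440 = 0.6023 m/day.
Seepage velocity v = q / n_e = 0.6023 / 0.28 = 2.151 m/day.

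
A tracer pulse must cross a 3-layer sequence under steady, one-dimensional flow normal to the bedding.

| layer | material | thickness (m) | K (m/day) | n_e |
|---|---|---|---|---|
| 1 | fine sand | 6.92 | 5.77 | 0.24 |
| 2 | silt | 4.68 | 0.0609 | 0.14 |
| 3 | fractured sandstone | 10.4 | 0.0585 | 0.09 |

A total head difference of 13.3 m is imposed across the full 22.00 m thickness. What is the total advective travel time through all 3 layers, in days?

With flow normal to the layers, continuity requires the same specific discharge q through every layer.
Σ(b_i/K_i) = 6.92/5.77 + 4.68/0.0609 + 10.4/0.0585 = 255.8 d.
q = Δh / Σ(b_i/K_i) = 13.3 / 255.8 = 0.05199 m/day.
In each layer the seepage velocity is v_i = q/n_i, so the layer transit time is t_i = b_i·n_i / q:
  layer 1 (fine sand): t_1 = 6.92 × 0.24 / 0.05199 = 31.95 d
  layer 2 (silt): t_2 = 4.68 × 0.14 / 0.05199 = 12.60 d
  layer 3 (fractured sandstone): t_3 = 10.4 × 0.09 / 0.05199 = 18.00 d
Total t = Σ t_i = 62.55 days.

62.6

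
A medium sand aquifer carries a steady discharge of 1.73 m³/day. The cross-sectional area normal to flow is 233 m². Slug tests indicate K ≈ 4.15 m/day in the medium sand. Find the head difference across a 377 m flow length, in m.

From Q = K·A·i, i = Q / (K·A) = 1.73 / (4.150 × 233.0) = 0.001789.
Head loss Δh = i · L = 0.001789 × 377 = 0.6745 m.

0.675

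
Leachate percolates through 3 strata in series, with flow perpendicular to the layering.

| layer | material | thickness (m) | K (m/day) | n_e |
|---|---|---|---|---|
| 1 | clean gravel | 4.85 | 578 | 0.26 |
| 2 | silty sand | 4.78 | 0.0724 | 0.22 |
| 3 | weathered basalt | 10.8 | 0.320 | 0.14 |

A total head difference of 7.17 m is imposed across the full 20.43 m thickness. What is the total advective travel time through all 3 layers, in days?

53.2

With flow normal to the layers, continuity requires the same specific discharge q through every layer.
Σ(b_i/K_i) = 4.85/578 + 4.78/0.0724 + 10.8/0.320 = 99.78 d.
q = Δh / Σ(b_i/K_i) = 7.17 / 99.78 = 0.07186 m/day.
In each layer the seepage velocity is v_i = q/n_i, so the layer transit time is t_i = b_i·n_i / q:
  layer 1 (clean gravel): t_1 = 4.85 × 0.26 / 0.07186 = 17.55 d
  layer 2 (silty sand): t_2 = 4.78 × 0.22 / 0.07186 = 14.63 d
  layer 3 (weathered basalt): t_3 = 10.8 × 0.14 / 0.07186 = 21.04 d
Total t = Σ t_i = 53.22 days.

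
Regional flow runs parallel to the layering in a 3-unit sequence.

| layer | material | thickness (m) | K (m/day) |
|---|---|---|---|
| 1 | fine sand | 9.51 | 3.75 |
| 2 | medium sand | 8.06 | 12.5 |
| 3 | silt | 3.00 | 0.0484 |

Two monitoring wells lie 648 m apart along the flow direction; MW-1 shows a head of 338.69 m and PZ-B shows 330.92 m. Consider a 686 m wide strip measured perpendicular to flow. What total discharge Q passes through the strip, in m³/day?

1120

Flow is parallel to layering, so each bed carries its own Darcy discharge and the transmissivities add.
Σ(K_i·b_i) = 3.75×9.51 + 12.5×8.06 + 0.0484×3.00 = 136.6 m²/day.
Hydraulic gradient i = (338.69 − 330.92) / 648 = 7.77 / 648 = 0.01199.
Q = Σ(K_i·b_i) · W · i = 136.6 × 686 × 0.01199 = 1123 m³/day.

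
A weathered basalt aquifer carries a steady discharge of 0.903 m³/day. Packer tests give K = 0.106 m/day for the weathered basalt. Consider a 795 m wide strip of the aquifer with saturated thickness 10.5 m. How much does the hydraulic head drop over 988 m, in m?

Cross-sectional area A = 795 × 10.5 = 8348 m².
From Q = K·A·i, i = Q / (K·A) = 0.903 / (0.1060 × 8348) = 0.001021.
Head loss Δh = i · L = 0.001021 × 988 = 1.008 m.

1.01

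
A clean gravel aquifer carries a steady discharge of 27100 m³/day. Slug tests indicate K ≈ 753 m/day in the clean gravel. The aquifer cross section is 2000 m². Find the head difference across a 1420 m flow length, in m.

From Q = K·A·i, i = Q / (K·A) = 27100 / (753.0 × 2000) = 0.01799.
Head loss Δh = i · L = 0.01799 × 1420 = 25.55 m.

25.6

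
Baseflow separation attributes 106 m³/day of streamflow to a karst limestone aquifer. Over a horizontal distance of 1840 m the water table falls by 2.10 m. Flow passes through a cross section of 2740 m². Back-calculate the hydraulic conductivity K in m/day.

Hydraulic gradient i = Δh / L = 2.10 / 1840 = 0.001141.
From Q = K·A·i, K = Q / (A·i) = 106 / (2740 × 0.001141) = 33.90 m/day.

33.9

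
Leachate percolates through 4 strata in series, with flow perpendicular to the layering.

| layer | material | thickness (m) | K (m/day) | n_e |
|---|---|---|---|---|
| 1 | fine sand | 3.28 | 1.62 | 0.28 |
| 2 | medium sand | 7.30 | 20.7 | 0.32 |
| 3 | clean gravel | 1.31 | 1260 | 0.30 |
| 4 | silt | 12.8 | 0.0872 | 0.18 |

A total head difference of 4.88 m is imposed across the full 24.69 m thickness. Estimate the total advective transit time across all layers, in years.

0.498

With flow normal to the layers, continuity requires the same specific discharge q through every layer.
Σ(b_i/K_i) = 3.28/1.62 + 7.30/20.7 + 1.31/1260 + 12.8/0.0872 = 149.2 d.
q = Δh / Σ(b_i/K_i) = 4.88 / 149.2 = 0.03271 m/day.
In each layer the seepage velocity is v_i = q/n_i, so the layer transit time is t_i = b_i·n_i / q:
  layer 1 (fine sand): t_1 = 3.28 × 0.28 / 0.03271 = 28.07 d
  layer 2 (medium sand): t_2 = 7.30 × 0.32 / 0.03271 = 71.40 d
  layer 3 (clean gravel): t_3 = 1.31 × 0.30 / 0.03271 = 12.01 d
  layer 4 (silt): t_4 = 12.8 × 0.18 / 0.03271 = 70.43 d
Total t = Σ t_i = 181.9 days = 0.4981 years.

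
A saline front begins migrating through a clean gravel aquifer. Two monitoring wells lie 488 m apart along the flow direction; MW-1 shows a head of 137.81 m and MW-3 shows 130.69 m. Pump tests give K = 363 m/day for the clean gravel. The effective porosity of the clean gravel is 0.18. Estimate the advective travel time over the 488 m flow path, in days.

16.6

Hydraulic gradient i = (137.81 − 130.69) / 488 = 7.12 / 488 = 0.01459.
Darcy flux q = K · i = 363.0 × 0.01459 = 5.296 m/day.
Seepage velocity v = q / n_e = 5.296 / 0.18 = 29.42 m/day.
Travel time t = L / v = 488 / 29.42 = 16.59 days.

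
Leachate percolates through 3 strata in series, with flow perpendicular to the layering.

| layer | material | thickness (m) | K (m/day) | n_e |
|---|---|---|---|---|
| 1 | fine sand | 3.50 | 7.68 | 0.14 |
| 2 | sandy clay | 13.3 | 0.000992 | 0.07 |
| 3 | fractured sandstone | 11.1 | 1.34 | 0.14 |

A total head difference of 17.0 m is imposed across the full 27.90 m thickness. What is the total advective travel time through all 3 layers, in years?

6.43

With flow normal to the layers, continuity requires the same specific discharge q through every layer.
Σ(b_i/K_i) = 3.50/7.68 + 13.3/0.000992 + 11.1/1.34 = 13416 d.
q = Δh / Σ(b_i/K_i) = 17.0 / 13416 = 0.001267 m/day.
In each layer the seepage velocity is v_i = q/n_i, so the layer transit time is t_i = b_i·n_i / q:
  layer 1 (fine sand): t_1 = 3.50 × 0.14 / 0.001267 = 386.7 d
  layer 2 (sandy clay): t_2 = 13.3 × 0.07 / 0.001267 = 734.7 d
  layer 3 (fractured sandstone): t_3 = 11.1 × 0.14 / 0.001267 = 1226 d
Total t = Σ t_i = 2348 days = 6.428 years.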